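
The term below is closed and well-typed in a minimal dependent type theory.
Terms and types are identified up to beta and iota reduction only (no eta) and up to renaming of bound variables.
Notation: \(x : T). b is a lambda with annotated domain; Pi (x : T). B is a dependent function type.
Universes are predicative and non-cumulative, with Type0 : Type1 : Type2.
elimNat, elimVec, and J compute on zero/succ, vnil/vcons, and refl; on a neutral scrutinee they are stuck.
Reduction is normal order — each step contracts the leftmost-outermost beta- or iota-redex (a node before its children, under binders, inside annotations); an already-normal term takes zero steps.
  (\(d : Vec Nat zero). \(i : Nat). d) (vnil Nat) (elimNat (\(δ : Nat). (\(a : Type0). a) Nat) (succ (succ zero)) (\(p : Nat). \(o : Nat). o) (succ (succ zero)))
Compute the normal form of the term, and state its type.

resulting normal form:
  vnil Nat
type:
  Vec Nat zero


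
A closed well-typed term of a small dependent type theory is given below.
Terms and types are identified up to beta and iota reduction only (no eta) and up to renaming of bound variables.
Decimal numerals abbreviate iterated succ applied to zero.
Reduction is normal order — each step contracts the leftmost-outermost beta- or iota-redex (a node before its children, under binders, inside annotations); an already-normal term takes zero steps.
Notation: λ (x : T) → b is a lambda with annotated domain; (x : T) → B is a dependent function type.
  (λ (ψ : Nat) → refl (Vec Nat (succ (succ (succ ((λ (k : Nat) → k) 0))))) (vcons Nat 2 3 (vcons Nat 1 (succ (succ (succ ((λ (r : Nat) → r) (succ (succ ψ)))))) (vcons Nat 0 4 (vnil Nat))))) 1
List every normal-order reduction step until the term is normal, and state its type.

normal-order reduction sequence:
  (λ (ψ : Nat) → refl (Vec Nat (succ (succ (succ ((λ (k : Nat) → k) 0))))) (vcons Nat 2 3 (vcons Nat 1 (succ (succ (succ ((λ (r : Nat) → r) (succ (succ ψ)))))) (vcons Nat 0 4 (vnil Nat))))) 1
  ~> refl (Vec Nat (succ (succ (succ ((λ (ψ : Nat) → ψ) 0))))) (vcons Nat 2 3 (vcons Nat 1 (succ (succ (succ ((λ (k : Nat) → k) 3)))) (vcons Nat 0 4 (vnil Nat))))
  ~> refl (Vec Nat 3) (vcons Nat 2 3 (vcons Nat 1 (succ (succ (succ ((λ (ψ : Nat) → ψ) 3)))) (vcons Nat 0 4 (vnil Nat))))
  ~> refl (Vec Nat 3) (vcons Nat 2 3 (vcons Nat 1 6 (vcons Nat 0 4 (vnil Nat))))
type:
  Eq (Vec Nat 3) (vcons Nat 2 3 (vcons Nat 1 6 (vcons Nat 0 4 (vnil Nat)))) (vcons Nat 2 3 (vcons Nat 1 6 (vcons Nat 0 4 (vnil Nat))))


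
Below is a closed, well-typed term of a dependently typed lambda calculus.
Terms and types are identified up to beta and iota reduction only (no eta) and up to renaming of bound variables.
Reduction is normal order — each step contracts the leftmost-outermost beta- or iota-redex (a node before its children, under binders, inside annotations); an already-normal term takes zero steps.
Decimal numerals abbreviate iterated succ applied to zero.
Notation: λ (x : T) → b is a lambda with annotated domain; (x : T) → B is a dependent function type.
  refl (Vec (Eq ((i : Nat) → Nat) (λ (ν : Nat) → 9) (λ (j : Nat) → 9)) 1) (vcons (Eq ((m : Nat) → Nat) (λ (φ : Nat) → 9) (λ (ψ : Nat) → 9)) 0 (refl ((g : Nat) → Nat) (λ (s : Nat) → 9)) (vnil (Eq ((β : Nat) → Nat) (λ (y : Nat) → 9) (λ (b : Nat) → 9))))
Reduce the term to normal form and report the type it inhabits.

resulting normal form:
  refl (Vec (Eq ((i : Nat) → Nat) (λ (ν : Nat) → 9) (λ (j : Nat) → 9)) 1) (vcons (Eq ((m : Nat) → Nat) (λ (φ : Nat) → 9) (λ (ψ : Nat) → 9)) 0 (refl ((g : Nat) → Nat) (λ (s : Nat) → 9)) (vnil (Eq ((β : Nat) → Nat) (λ (y : Nat) → 9) (λ (b : Nat) → 9))))
the term's type:
  Eq (Vec (Eq ((i : Nat) → Nat) (λ (ν : Nat) → 9) (λ (j : Nat) → 9)) 1) (vcons (Eq ((m : Nat) → Nat) (λ (φ : Nat) → 9) (λ (ψ : Nat) → 9)) 0 (refl ((g : Nat) → Nat) (λ (s : Nat) → 9)) (vnil (Eq ((β : Nat) → Nat) (λ (y : Nat) → 9) (λ (b : Nat) → 9)))) (vcons (Eq ((k : Nat) → Nat) (λ (e : Nat) → 9) (λ (d : Nat) → 9)) 0 (refl ((h : Nat) → Nat) (λ (q : Nat) → 9)) (vnil (Eq ((δ : Nat) → Nat) (λ (v : Nat) → 9) (λ (u : Nat) → 9))))
observation: the term is already in normal form.


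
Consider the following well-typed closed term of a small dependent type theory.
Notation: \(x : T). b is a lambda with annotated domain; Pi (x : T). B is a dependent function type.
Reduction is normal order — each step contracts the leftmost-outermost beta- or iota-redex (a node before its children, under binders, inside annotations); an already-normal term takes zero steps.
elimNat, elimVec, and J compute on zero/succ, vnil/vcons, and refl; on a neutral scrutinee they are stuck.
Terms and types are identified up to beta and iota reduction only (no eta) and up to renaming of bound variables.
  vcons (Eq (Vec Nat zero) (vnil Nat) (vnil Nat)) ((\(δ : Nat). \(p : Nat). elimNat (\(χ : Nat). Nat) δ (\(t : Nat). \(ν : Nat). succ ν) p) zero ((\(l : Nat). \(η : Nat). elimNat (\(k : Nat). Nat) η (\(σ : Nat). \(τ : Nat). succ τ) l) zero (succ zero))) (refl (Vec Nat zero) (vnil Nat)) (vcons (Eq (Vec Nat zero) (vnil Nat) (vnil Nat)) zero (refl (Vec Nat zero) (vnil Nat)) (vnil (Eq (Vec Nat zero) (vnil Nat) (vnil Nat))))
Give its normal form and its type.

resulting normal form:
  vcons (Eq (Vec Nat zero) (vnil Nat) (vnil Nat)) (succ zero) (refl (Vec Nat zero) (vnil Nat)) (vcons (Eq (Vec Nat zero) (vnil Nat) (vnil Nat)) zero (refl (Vec Nat zero) (vnil Nat)) (vnil (Eq (Vec Nat zero) (vnil Nat) (vnil Nat))))
the term's type:
  Vec (Eq (Vec Nat zero) (vnil Nat) (vnil Nat)) (succ (succ zero))


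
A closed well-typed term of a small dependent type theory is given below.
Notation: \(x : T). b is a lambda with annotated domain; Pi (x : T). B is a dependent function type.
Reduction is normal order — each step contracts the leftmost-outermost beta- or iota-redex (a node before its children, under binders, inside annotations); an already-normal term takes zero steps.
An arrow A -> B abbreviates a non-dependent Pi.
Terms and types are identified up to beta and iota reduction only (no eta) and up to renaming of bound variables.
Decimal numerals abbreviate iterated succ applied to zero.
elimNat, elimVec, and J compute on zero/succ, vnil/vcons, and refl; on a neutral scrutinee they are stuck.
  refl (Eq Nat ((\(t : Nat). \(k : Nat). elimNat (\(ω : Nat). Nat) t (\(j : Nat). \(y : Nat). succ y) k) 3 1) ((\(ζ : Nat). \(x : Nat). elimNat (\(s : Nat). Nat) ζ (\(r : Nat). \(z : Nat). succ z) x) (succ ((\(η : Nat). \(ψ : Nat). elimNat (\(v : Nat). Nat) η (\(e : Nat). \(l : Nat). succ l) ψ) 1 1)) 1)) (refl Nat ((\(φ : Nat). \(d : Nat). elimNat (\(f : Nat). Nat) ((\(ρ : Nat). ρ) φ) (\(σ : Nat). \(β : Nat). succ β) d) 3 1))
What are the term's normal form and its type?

normal form:
  refl (Eq Nat 4 4) (refl Nat 4)
type:
  Eq (Eq Nat 4 4) (refl Nat 4) (refl Nat 4)


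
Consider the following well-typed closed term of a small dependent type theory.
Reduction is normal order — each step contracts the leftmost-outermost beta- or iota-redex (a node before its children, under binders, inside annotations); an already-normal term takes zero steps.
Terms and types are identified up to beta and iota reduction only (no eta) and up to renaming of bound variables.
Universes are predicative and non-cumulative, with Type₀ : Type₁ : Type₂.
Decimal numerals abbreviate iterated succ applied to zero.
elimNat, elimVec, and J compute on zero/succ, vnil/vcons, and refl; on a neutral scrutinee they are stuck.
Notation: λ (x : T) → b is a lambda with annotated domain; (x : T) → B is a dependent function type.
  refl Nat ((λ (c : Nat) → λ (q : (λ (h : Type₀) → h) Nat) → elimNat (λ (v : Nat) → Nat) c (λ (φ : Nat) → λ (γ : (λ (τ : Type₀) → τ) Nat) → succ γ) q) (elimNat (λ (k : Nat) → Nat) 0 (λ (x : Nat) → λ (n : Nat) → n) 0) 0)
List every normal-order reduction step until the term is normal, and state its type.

reduction (normal order):
  refl Nat ((λ (c : Nat) → λ (q : (λ (h : Type₀) → h) Nat) → elimNat (λ (v : Nat) → Nat) c (λ (φ : Nat) → λ (γ : (λ (τ : Type₀) → τ) Nat) → succ γ) q) (elimNat (λ (k : Nat) → Nat) 0 (λ (x : Nat) → λ (n : Nat) → n) 0) 0)
  ~> refl Nat ((λ (c : (λ (q : Type₀) → q) Nat) → elimNat (λ (h : Nat) → Nat) (elimNat (λ (v : Nat) → Nat) 0 (λ (φ : Nat) → λ (γ : Nat) → γ) 0) (λ (τ : Nat) → λ (k : (λ (x : Type₀) → x) Nat) → succ k) c) 0)
  ~> refl Nat (elimNat (λ (c : Nat) → Nat) (elimNat (λ (q : Nat) → Nat) 0 (λ (h : Nat) → λ (v : Nat) → v) 0) (λ (φ : Nat) → λ (γ : (λ (τ : Type₀) → τ) Nat) → succ γ) 0)
  ~> refl Nat (elimNat (λ (c : Nat) → Nat) 0 (λ (q : Nat) → λ (h : Nat) → h) 0)
  ~> refl Nat 0
inferred type:
  Eq Nat 0 0


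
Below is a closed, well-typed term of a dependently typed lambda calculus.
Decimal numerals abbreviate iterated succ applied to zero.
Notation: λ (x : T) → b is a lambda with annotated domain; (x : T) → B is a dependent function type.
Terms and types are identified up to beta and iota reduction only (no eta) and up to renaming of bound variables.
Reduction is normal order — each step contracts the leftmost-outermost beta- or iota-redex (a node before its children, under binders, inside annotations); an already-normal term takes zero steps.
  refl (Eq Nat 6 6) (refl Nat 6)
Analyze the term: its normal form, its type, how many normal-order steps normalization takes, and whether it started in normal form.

normal form:
  refl (Eq Nat 6 6) (refl Nat 6)
type:
  Eq (Eq Nat 6 6) (refl Nat 6) (refl Nat 6)
reduction steps (normal order): 0
already normal: yes


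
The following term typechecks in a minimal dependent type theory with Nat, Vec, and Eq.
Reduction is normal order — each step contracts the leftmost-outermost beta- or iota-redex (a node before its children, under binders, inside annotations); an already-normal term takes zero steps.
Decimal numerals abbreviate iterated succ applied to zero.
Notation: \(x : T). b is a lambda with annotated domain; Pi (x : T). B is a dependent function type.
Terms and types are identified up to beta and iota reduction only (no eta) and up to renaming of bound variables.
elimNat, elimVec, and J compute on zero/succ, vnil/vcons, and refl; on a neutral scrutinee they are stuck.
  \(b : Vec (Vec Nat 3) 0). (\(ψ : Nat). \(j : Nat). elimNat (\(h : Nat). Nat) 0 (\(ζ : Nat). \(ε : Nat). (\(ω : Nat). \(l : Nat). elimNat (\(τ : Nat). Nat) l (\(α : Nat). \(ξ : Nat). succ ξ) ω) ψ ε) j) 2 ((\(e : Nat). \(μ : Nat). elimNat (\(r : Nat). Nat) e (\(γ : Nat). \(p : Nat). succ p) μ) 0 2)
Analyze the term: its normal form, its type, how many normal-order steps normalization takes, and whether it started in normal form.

reduced normal form:
  \(b : Vec (Vec Nat 3) 0). 4
type:
  Pi (b : Vec (Vec Nat 3) 0). Nat
reduction steps (normal order): 27
started in normal form: no
first redex: a beta-redex


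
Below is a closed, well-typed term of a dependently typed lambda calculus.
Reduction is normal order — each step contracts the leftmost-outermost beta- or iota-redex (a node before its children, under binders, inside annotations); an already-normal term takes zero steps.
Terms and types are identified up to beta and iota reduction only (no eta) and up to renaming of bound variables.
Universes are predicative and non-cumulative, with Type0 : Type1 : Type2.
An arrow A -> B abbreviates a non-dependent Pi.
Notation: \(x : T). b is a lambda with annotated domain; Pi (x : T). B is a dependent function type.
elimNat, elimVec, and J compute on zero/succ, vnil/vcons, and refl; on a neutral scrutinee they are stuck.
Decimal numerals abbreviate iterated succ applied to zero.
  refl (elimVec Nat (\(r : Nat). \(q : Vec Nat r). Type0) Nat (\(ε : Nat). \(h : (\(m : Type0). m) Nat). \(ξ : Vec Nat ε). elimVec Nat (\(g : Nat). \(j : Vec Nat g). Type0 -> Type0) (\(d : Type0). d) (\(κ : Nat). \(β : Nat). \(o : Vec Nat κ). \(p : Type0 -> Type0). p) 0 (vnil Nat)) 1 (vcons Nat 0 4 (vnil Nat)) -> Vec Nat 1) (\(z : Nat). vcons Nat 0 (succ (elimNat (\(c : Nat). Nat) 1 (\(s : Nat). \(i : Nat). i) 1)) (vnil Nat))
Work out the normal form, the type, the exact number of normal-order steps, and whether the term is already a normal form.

normal form:
  refl (Nat -> Vec Nat 1) (\(r : Nat). vcons Nat 0 2 (vnil Nat))
inferred type:
  Eq (Nat -> Vec Nat 1) (\(r : Nat). vcons Nat 0 2 (vnil Nat)) (\(q : Nat). vcons Nat 0 2 (vnil Nat))
normal-order step count: 11
already normal: no
first contracted redex: an elimVec iota-redex


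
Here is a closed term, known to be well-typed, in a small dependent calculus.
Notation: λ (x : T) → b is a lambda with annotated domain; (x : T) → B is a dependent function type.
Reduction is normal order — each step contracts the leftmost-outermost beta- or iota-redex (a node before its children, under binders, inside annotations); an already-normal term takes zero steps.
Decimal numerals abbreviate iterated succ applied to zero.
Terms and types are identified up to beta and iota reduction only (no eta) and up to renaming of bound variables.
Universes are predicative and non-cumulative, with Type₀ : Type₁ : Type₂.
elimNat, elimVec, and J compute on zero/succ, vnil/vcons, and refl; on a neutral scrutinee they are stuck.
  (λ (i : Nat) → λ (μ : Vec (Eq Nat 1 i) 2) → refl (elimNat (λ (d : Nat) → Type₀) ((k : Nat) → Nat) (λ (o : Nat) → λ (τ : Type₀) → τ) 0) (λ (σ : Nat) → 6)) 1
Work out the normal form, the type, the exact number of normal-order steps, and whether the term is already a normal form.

normal form:
  λ (i : Vec (Eq Nat 1 1) 2) → refl ((μ : Nat) → Nat) (λ (d : Nat) → 6)
type:
  (i : Vec (Eq Nat 1 1) 2) → Eq ((μ : Nat) → Nat) (λ (d : Nat) → 6) (λ (k : Nat) → 6)
steps to reach normal form (normal order): 2
term was already normal: no
first contracted redex: a beta-redex


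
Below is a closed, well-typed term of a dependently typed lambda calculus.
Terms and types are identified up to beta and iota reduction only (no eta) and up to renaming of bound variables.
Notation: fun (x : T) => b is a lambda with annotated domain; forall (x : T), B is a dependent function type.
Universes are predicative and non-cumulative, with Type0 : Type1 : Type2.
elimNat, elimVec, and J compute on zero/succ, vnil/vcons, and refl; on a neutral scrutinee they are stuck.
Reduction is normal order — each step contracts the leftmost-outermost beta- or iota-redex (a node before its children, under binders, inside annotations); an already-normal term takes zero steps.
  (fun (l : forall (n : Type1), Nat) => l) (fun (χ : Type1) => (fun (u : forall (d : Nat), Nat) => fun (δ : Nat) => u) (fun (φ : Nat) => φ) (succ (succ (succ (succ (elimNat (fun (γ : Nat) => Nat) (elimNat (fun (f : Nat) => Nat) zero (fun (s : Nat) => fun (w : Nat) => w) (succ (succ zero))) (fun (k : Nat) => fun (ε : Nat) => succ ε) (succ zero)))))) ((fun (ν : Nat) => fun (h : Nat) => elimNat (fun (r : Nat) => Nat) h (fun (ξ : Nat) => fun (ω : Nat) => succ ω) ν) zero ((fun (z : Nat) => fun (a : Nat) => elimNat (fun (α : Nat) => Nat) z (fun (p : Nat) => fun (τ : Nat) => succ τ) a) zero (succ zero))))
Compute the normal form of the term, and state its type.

resulting normal form:
  fun (l : Type1) => succ zero
type:
  forall (l : Type1), Nat
observation: 13 normal-order steps separate the term from its normal form.


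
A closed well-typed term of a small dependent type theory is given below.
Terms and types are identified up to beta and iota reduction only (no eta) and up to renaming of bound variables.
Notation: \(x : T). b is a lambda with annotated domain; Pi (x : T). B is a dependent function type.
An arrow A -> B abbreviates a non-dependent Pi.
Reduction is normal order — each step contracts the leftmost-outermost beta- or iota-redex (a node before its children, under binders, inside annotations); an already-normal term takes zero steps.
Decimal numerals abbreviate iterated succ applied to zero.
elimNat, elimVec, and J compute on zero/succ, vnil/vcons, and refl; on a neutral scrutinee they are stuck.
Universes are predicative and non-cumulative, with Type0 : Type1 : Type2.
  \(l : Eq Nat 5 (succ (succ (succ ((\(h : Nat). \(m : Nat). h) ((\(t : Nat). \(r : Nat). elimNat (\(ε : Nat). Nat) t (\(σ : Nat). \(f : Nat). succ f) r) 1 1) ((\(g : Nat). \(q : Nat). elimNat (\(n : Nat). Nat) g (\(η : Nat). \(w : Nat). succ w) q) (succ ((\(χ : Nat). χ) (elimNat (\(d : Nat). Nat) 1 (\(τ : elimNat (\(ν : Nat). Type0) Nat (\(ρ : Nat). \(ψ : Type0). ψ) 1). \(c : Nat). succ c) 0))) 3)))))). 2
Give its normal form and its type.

normal form:
  \(l : Eq Nat 5 5). 2
type:
  Eq Nat 5 5 -> Nat


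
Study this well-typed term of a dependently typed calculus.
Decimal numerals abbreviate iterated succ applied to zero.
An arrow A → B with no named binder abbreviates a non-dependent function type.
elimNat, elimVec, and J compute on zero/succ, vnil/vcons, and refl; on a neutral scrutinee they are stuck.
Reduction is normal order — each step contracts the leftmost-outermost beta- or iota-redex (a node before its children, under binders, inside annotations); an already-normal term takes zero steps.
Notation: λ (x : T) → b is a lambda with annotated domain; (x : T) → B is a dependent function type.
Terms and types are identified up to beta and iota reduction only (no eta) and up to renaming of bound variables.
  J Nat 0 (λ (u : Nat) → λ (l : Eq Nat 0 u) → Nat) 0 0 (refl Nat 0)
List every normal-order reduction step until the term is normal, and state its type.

reduction (normal order):
  J Nat 0 (λ (u : Nat) → λ (l : Eq Nat 0 u) → Nat) 0 0 (refl Nat 0)
  ~> 0
inferred type:
  Nat


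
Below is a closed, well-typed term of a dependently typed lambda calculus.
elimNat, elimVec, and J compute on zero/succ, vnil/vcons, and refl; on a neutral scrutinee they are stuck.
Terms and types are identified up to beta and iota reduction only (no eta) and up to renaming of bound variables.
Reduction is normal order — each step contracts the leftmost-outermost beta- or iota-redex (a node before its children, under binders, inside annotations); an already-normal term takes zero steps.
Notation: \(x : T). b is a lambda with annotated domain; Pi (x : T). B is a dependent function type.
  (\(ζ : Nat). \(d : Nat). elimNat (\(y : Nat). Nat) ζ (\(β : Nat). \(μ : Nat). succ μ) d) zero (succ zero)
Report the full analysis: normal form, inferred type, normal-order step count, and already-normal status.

normal form:
  succ zero
the term's type:
  Nat
reduction steps (normal order): 6
term was already normal: no
first contracted redex: a beta-redex


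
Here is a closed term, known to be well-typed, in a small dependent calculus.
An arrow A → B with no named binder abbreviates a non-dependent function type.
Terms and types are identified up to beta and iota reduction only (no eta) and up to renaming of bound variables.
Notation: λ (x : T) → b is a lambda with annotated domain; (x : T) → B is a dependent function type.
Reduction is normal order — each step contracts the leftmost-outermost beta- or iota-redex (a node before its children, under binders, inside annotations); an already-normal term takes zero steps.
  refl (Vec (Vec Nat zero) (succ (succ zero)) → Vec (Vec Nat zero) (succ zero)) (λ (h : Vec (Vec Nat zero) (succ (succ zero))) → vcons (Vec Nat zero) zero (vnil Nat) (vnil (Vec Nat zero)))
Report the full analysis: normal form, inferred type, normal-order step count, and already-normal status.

resulting normal form:
  refl (Vec (Vec Nat zero) (succ (succ zero)) → Vec (Vec Nat zero) (succ zero)) (λ (h : Vec (Vec Nat zero) (succ (succ zero))) → vcons (Vec Nat zero) zero (vnil Nat) (vnil (Vec Nat zero)))
inferred type:
  Eq (Vec (Vec Nat zero) (succ (succ zero)) → Vec (Vec Nat zero) (succ zero)) (λ (h : Vec (Vec Nat zero) (succ (succ zero))) → vcons (Vec Nat zero) zero (vnil Nat) (vnil (Vec Nat zero))) (λ (ε : Vec (Vec Nat zero) (succ (succ zero))) → vcons (Vec Nat zero) zero (vnil Nat) (vnil (Vec Nat zero)))
steps to reach normal form (normal order): 0
already normal: yes


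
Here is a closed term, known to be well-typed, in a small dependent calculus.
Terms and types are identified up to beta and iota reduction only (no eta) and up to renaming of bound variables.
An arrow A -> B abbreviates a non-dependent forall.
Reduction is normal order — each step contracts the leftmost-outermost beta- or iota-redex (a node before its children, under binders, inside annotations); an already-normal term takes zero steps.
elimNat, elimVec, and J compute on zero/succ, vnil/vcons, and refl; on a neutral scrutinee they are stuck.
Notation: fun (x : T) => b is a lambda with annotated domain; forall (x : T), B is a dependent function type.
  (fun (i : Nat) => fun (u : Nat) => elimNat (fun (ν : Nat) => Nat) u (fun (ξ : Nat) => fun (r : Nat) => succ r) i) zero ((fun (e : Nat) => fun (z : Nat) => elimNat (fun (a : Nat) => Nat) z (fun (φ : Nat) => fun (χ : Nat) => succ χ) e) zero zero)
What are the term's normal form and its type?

resulting normal form:
  zero
type:
  Nat


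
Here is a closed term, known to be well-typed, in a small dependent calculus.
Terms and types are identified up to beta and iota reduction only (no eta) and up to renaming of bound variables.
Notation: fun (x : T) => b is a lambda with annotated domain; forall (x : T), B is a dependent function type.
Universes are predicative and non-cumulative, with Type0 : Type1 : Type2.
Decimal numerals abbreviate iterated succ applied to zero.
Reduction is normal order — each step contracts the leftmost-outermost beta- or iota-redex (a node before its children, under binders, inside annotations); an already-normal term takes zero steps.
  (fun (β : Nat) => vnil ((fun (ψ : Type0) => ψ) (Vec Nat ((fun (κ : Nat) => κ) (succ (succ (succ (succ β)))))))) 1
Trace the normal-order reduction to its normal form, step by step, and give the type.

normal-order reduction sequence:
  (fun (β : Nat) => vnil ((fun (ψ : Type0) => ψ) (Vec Nat ((fun (κ : Nat) => κ) (succ (succ (succ (succ β)))))))) 1
  ~> vnil ((fun (β : Type0) => β) (Vec Nat ((fun (ψ : Nat) => ψ) 5)))
  ~> vnil (Vec Nat ((fun (β : Nat) => β) 5))
  ~> vnil (Vec Nat 5)
type:
  Vec (Vec Nat 5) 0


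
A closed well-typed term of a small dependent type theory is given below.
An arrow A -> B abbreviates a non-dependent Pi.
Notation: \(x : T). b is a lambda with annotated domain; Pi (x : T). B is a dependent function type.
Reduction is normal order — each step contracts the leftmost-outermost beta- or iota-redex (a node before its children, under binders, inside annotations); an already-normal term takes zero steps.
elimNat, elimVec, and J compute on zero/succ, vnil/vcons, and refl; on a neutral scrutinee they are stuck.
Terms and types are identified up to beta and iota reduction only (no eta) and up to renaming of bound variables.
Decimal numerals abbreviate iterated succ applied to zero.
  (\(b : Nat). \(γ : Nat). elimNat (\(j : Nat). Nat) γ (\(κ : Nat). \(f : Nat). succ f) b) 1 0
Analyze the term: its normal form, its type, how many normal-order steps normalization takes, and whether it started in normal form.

normal form:
  1
type:
  Nat
normal-order step count: 6
already normal: no
first contracted redex: a beta-redex


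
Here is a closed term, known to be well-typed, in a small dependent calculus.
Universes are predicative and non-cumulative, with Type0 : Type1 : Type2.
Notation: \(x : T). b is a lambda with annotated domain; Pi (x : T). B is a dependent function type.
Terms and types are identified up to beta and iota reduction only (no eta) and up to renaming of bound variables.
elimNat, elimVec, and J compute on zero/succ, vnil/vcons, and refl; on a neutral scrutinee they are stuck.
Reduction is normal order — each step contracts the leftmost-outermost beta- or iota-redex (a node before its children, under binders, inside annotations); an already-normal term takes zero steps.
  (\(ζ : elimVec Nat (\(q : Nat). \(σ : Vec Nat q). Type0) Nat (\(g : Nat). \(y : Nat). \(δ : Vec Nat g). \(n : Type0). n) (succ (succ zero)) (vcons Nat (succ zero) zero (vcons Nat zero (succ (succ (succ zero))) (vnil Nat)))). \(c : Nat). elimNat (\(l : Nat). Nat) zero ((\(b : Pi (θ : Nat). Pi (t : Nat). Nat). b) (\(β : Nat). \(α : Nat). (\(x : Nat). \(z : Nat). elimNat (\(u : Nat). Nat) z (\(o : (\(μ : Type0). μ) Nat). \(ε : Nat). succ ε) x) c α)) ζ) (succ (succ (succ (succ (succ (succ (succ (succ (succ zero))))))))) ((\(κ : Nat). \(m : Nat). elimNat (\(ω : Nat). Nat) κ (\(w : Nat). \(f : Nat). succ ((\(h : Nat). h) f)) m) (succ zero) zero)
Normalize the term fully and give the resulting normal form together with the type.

normal form:
  succ (succ (succ (succ (succ (succ (succ (succ (succ zero))))))))
inferred type:
  Nat
observation: the leftmost-outermost redex is a beta-redex, and normalization takes 129 steps.


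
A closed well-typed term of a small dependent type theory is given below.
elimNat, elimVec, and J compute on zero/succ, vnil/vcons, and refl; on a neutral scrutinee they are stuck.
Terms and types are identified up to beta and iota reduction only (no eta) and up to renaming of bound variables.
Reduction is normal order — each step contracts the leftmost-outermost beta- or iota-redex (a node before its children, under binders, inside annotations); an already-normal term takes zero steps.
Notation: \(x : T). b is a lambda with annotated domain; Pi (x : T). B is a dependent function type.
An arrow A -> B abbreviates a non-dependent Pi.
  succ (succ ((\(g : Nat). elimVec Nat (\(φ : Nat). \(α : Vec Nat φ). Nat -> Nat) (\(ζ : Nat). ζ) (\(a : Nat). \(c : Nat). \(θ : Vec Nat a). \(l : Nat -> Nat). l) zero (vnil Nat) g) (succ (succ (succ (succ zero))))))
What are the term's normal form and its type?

reduced normal form:
  succ (succ (succ (succ (succ (succ zero)))))
the term's type:
  Nat
observation: the term reaches its normal form after 3 normal-order steps.


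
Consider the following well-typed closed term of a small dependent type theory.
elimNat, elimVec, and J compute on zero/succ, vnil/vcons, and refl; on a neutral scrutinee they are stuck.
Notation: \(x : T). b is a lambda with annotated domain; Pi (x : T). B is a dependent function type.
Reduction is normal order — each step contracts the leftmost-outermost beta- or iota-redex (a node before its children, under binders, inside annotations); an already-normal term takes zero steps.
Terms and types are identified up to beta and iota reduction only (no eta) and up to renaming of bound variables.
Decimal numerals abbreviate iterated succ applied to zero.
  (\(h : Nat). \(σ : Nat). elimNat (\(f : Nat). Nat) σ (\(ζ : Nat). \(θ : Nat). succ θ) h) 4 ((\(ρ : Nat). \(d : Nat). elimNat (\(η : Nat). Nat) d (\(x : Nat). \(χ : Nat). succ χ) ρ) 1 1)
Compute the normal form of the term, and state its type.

reduced normal form:
  6
the term's type:
  Nat
observation: normalization takes exactly 21 steps under the normal-order strategy.


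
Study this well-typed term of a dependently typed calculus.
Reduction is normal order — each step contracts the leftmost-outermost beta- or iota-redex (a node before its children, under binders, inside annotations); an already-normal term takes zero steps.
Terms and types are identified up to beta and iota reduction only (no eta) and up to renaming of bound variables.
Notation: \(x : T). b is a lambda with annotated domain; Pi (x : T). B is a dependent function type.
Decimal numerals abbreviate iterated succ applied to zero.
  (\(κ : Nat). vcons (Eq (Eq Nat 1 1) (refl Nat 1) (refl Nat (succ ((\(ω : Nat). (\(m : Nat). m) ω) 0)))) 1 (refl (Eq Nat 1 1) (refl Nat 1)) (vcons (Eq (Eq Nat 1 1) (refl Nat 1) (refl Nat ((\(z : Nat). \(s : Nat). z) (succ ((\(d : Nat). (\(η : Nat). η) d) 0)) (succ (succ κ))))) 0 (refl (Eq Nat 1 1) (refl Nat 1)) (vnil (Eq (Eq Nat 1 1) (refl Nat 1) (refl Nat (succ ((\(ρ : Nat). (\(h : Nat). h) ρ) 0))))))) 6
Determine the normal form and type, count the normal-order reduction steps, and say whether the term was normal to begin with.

resulting normal form:
  vcons (Eq (Eq Nat 1 1) (refl Nat 1) (refl Nat 1)) 1 (refl (Eq Nat 1 1) (refl Nat 1)) (vcons (Eq (Eq Nat 1 1) (refl Nat 1) (refl Nat 1)) 0 (refl (Eq Nat 1 1) (refl Nat 1)) (vnil (Eq (Eq Nat 1 1) (refl Nat 1) (refl Nat 1))))
inferred type:
  Vec (Eq (Eq Nat 1 1) (refl Nat 1) (refl Nat 1)) 2
normal-order step count: 9
term was already normal: no
first redex: a beta-redex


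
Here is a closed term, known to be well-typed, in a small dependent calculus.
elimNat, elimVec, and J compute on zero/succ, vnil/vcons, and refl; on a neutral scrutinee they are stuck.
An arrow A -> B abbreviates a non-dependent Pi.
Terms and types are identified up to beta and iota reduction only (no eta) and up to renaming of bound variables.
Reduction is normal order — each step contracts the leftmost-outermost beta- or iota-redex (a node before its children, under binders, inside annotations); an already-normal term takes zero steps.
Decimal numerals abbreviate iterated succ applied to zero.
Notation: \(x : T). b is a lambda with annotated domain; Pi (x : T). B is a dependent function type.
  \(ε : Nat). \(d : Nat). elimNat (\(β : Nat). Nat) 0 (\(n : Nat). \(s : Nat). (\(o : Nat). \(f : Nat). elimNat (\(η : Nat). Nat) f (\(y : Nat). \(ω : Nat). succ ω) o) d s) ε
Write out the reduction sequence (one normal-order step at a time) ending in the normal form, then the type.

reduction (normal order):
  \(ε : Nat). \(d : Nat). elimNat (\(β : Nat). Nat) 0 (\(n : Nat). \(s : Nat). (\(o : Nat). \(f : Nat). elimNat (\(η : Nat). Nat) f (\(y : Nat). \(ω : Nat). succ ω) o) d s) ε
  ~> \(ε : Nat). \(d : Nat). elimNat (\(β : Nat). Nat) 0 (\(n : Nat). \(s : Nat). (\(o : Nat). elimNat (\(f : Nat). Nat) o (\(η : Nat). \(y : Nat). succ y) d) s) ε
  ~> \(ε : Nat). \(d : Nat). elimNat (\(β : Nat). Nat) 0 (\(n : Nat). \(s : Nat). elimNat (\(o : Nat). Nat) s (\(f : Nat). \(η : Nat). succ η) d) ε
type:
  Nat -> Nat -> Nat


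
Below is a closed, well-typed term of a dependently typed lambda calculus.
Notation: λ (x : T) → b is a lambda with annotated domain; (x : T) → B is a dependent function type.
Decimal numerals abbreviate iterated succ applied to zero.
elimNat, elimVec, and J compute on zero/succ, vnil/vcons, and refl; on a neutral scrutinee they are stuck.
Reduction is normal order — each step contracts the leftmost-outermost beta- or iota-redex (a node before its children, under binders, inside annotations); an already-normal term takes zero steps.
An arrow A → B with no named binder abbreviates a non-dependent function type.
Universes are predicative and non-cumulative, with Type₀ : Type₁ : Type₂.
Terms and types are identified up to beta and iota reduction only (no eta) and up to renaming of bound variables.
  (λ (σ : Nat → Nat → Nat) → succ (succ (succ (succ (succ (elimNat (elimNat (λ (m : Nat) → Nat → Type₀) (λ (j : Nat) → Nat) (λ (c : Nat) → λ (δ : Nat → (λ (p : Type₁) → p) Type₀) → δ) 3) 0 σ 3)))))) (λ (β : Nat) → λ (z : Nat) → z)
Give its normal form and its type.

resulting normal form:
  5
inferred type:
  Nat
observation: contracting a beta-redex first, the term normalizes in 11 steps.


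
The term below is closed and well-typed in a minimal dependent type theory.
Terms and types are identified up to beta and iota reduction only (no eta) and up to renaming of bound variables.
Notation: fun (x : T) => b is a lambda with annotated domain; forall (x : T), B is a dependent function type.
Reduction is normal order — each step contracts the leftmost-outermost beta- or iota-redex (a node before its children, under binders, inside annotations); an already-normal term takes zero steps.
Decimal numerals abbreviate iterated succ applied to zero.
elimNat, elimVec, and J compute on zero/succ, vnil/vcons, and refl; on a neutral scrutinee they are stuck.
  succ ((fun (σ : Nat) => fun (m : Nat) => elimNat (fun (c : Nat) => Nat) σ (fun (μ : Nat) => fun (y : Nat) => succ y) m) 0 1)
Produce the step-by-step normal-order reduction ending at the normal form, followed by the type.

normal-order reduction sequence:
  succ ((fun (σ : Nat) => fun (m : Nat) => elimNat (fun (c : Nat) => Nat) σ (fun (μ : Nat) => fun (y : Nat) => succ y) m) 0 1)
  ~> succ ((fun (σ : Nat) => elimNat (fun (m : Nat) => Nat) 0 (fun (c : Nat) => fun (μ : Nat) => succ μ) σ) 1)
  ~> succ (elimNat (fun (σ : Nat) => Nat) 0 (fun (m : Nat) => fun (c : Nat) => succ c) 1)
  ~> succ ((fun (σ : Nat) => fun (m : Nat) => succ m) 0 (elimNat (fun (c : Nat) => Nat) 0 (fun (μ : Nat) => fun (y : Nat) => succ y) 0))
  ~> succ ((fun (σ : Nat) => succ σ) (elimNat (fun (m : Nat) => Nat) 0 (fun (c : Nat) => fun (μ : Nat) => succ μ) 0))
  ~> succ (succ (elimNat (fun (σ : Nat) => Nat) 0 (fun (m : Nat) => fun (c : Nat) => succ c) 0))
  ~> 2
type:
  Nat


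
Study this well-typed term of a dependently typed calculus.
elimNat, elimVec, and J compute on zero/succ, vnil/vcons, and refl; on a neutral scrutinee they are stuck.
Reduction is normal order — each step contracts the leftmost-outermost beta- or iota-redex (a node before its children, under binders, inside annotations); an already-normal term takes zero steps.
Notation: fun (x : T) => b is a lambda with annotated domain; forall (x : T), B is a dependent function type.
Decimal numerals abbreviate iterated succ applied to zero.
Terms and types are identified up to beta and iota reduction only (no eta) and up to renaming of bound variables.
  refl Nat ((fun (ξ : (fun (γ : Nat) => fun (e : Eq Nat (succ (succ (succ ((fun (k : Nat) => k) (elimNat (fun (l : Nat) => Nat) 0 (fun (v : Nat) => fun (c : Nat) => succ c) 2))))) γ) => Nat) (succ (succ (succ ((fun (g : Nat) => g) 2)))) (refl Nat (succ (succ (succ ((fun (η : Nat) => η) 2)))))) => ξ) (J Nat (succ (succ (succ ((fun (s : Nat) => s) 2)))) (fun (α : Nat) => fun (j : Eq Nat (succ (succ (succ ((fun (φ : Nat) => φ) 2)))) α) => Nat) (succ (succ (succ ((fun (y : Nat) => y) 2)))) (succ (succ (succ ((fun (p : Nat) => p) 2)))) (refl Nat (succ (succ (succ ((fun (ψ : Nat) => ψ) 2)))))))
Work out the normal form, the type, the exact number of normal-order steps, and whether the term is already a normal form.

reduced normal form:
  refl Nat 5
the term's type:
  Eq Nat 5 5
steps to reach normal form (normal order): 3
term was already normal: no
first contracted redex: a beta-redex


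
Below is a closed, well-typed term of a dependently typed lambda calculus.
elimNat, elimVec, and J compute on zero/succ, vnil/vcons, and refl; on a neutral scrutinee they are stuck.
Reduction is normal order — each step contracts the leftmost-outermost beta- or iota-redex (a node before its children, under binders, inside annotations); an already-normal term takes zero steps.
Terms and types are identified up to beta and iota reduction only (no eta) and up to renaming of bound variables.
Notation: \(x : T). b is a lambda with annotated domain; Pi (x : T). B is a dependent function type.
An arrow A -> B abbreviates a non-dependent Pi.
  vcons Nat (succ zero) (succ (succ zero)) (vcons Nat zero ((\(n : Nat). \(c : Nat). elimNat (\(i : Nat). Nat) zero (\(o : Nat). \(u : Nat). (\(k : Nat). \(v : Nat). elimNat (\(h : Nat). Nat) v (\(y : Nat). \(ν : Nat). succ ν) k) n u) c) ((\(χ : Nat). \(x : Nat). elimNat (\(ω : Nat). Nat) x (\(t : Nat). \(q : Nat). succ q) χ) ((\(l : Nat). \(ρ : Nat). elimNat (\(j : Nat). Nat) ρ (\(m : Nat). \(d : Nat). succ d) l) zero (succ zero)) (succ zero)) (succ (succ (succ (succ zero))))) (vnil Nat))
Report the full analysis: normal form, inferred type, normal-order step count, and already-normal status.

normal form:
  vcons Nat (succ zero) (succ (succ zero)) (vcons Nat zero (succ (succ (succ (succ (succ (succ (succ (succ zero)))))))) (vnil Nat))
inferred type:
  Vec Nat (succ (succ zero))
normal-order step count: 87
started in normal form: no
first redex: a beta-redex


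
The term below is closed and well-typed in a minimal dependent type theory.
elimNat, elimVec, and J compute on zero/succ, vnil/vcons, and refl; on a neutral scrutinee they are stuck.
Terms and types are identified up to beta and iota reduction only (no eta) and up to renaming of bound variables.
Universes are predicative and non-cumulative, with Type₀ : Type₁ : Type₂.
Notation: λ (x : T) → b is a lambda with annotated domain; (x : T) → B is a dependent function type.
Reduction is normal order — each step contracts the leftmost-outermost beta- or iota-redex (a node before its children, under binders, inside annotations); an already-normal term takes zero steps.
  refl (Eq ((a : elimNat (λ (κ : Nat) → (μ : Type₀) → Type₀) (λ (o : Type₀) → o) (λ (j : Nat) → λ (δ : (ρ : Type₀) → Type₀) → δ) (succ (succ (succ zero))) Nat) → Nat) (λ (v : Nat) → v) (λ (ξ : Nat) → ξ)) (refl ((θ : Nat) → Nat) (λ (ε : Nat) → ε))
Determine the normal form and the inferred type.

normal form:
  refl (Eq ((a : Nat) → Nat) (λ (κ : Nat) → κ) (λ (μ : Nat) → μ)) (refl ((o : Nat) → Nat) (λ (j : Nat) → j))
the term's type:
  Eq (Eq ((a : Nat) → Nat) (λ (κ : Nat) → κ) (λ (μ : Nat) → μ)) (refl ((o : Nat) → Nat) (λ (j : Nat) → j)) (refl ((δ : Nat) → Nat) (λ (ρ : Nat) → ρ))


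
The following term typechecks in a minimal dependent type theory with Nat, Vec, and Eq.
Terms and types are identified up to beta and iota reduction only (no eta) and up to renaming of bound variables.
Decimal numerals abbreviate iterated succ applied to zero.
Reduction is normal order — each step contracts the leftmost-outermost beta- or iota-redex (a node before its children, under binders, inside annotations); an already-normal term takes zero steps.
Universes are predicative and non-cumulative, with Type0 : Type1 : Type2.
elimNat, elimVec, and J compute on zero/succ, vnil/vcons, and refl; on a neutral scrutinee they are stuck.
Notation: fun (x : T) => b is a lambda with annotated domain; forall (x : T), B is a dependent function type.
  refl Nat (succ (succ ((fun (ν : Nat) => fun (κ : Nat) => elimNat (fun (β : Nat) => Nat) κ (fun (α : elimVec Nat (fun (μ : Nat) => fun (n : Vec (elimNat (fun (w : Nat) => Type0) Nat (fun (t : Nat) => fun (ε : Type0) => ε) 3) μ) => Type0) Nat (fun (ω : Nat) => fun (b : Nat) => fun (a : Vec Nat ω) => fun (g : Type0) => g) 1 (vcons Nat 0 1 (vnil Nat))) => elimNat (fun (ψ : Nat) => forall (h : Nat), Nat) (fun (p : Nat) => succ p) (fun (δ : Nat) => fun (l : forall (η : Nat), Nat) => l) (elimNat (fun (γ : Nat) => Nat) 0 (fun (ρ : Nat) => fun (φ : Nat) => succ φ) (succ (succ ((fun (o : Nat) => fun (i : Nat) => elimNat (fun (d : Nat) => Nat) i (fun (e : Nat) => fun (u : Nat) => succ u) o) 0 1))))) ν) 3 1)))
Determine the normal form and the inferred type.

normal form:
  refl Nat 6
inferred type:
  Eq Nat 6 6


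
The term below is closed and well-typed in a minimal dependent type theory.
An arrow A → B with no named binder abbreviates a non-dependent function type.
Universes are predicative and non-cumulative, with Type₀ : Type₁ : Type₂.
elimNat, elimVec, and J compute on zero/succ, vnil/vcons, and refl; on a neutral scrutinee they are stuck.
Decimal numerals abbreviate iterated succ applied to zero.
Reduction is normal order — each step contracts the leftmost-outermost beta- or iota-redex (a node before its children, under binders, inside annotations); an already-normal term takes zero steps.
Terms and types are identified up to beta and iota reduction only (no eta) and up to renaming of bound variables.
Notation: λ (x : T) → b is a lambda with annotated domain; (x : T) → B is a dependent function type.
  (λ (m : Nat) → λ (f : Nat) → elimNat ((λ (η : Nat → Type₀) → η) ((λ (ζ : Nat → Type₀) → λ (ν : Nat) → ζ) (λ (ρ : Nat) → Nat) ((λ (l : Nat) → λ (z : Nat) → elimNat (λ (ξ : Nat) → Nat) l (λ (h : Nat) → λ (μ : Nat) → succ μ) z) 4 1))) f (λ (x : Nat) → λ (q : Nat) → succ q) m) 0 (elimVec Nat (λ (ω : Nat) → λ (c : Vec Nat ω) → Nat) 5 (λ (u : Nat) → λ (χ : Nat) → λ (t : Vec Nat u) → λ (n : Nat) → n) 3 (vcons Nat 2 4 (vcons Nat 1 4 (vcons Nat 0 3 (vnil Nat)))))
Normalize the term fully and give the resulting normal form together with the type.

resulting normal form:
  5
type:
  Nat
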